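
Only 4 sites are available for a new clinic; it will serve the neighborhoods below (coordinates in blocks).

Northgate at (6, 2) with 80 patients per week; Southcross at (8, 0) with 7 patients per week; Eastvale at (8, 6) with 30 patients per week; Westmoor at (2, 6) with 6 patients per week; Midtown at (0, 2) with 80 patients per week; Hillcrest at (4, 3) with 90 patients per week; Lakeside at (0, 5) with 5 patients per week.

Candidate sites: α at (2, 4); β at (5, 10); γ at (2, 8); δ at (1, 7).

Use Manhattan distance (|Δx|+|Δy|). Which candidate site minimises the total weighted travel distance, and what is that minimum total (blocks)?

α, total 1407 blocks

Total weighted distance at each candidate:
  α (2, 4): total = 1407
  β (5, 10): total = 2873
  γ (2, 8): total = 2445
  δ (1, 7): total = 2275
Minimum is at α with total 1407 blocks.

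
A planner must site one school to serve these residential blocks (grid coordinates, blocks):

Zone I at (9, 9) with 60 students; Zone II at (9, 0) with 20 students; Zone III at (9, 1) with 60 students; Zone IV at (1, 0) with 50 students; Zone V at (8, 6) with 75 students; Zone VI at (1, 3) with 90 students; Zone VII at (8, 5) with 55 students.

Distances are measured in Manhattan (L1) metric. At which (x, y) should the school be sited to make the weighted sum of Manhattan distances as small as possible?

(8, 3)

Manhattan distance separates: Σwᵢ(|x−xᵢ|+|y−yᵢ|) = Σwᵢ|x−xᵢ| + Σwᵢ|y−yᵢ|, so x and y are optimised independently as 1-D weighted medians.
Total weight W = 410; half = 205.
x-coordinate, sorted with cumulative weight:
  x=1 (Zone IV, w=50) cum 50
  x=1 (Zone VI, w=90) cum 140
  x=8 (Zone V, w=75) cum 215  ← median
  x=8 (Zone VII, w=55) cum 270
  x=9 (Zone I, w=60) cum 330
  x=9 (Zone II, w=20) cum 350
  x=9 (Zone III, w=60) cum 410
⇒ x* = 8
y-coordinate, sorted with cumulative weight:
  y=0 (Zone II, w=20) cum 20
  y=0 (Zone IV, w=50) cum 70
  y=1 (Zone III, w=60) cum 130
  y=3 (Zone VI, w=90) cum 220  ← median
  y=5 (Zone VII, w=55) cum 275
  y=6 (Zone V, w=75) cum 350
  y=9 (Zone I, w=60) cum 410
⇒ y* = 3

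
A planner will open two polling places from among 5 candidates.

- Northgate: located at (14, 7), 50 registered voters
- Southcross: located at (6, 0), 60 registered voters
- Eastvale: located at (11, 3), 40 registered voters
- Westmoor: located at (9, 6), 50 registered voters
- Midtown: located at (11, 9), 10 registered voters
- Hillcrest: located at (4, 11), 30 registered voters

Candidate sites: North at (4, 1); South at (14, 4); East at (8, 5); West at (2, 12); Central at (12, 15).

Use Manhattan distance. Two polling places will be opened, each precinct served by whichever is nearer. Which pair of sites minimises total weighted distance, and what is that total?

Evaluate every pair (each demand assigned to the nearer of the two):
  {South, East}: total = 1200
  {North, South}: total = 1220
  {North, East}: total = 1250
  {East, West}: total = 1280
  {East, Central}: total = 1490
  {South, West}: total = 1550
  {South, Central}: total = 1810
  {North, Central}: total = 1910
  {North, West}: total = 2050
  {West, Central}: total = 2740
Best pair: {South, East} with total 1200.

{South, East}, total 1200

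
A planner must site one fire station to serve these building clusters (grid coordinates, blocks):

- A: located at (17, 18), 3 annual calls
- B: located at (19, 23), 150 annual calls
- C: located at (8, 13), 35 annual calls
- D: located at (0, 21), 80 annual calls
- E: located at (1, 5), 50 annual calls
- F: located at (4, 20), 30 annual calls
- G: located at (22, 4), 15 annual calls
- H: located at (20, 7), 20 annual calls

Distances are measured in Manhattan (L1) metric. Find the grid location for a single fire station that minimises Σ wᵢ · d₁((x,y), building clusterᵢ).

Manhattan distance separates: Σwᵢ(|x−xᵢ|+|y−yᵢ|) = Σwᵢ|x−xᵢ| + Σwᵢ|y−yᵢ|, so x and y are optimised independently as 1-D weighted medians.
Total weight W = 383; half = 191.5.
x-coordinate, sorted with cumulative weight:
  x=0 (D, w=80) cum 80
  x=1 (E, w=50) cum 130
  x=4 (F, w=30) cum 160
  x=8 (C, w=35) cum 195  ← median
  x=17 (A, w=3) cum 198
  x=19 (B, w=150) cum 348
  x=20 (H, w=20) cum 368
  x=22 (G, w=15) cum 383
⇒ x* = 8
y-coordinate, sorted with cumulative weight:
  y=4 (G, w=15) cum 15
  y=5 (E, w=50) cum 65
  y=7 (H, w=20) cum 85
  y=13 (C, w=35) cum 120
  y=18 (A, w=3) cum 123
  y=20 (F, w=30) cum 153
  y=21 (D, w=80) cum 233  ← median
  y=23 (B, w=150) cum 383
⇒ y* = 21

(8, 21)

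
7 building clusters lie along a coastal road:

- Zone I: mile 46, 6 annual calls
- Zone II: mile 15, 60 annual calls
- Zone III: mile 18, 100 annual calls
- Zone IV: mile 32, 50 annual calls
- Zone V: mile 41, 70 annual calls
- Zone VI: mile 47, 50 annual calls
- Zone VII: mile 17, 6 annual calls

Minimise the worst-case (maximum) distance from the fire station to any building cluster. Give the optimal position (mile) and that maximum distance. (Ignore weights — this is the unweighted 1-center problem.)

The 1-center on a line is the midpoint of the two extreme points: leftmost at 15, rightmost at 47.
Optimal location = (15 + 47)/2 = 31; maximum distance = (47 − 15)/2 = 16.

location 31, max distance 16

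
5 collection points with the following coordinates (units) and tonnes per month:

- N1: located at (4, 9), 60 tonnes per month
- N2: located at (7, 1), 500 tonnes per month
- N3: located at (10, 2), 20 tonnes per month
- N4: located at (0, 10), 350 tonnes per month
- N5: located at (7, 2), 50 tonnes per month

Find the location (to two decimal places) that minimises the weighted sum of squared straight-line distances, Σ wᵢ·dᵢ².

(4.38, 4.78)

The minimiser of Σwᵢ‖p−pᵢ‖² is the weighted centroid p* = (Σwᵢpᵢ)/(Σwᵢ).
Σwᵢ = 980.
Σwᵢxᵢ = 60·4 + 500·7 + 20·10 + 350·0 + 50·7 = 4290.
Σwᵢyᵢ = 60·9 + 500·1 + 20·2 + 350·10 + 50·2 = 4680.
x* = 4290/980 = 4.38, y* = 4680/980 = 4.78.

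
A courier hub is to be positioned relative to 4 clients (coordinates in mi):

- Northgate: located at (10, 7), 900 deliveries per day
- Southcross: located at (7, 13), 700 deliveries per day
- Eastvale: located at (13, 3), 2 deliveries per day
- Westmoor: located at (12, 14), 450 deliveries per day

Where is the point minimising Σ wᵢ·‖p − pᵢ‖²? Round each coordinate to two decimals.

The minimiser of Σwᵢ‖p−pᵢ‖² is the weighted centroid p* = (Σwᵢpᵢ)/(Σwᵢ).
Σwᵢ = 2052.
Σwᵢxᵢ = 900·10 + 700·7 + 2·13 + 450·12 = 19326.
Σwᵢyᵢ = 900·7 + 700·13 + 2·3 + 450·14 = 21706.
x* = 19326/2052 = 9.42, y* = 21706/2052 = 10.58.

(9.42, 10.58)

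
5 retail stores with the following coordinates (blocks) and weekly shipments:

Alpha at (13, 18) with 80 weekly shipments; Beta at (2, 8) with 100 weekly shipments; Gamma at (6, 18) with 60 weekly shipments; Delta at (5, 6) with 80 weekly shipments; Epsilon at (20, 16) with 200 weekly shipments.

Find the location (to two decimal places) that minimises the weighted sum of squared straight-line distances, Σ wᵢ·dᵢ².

(11.54, 13.46)

The minimiser of Σwᵢ‖p−pᵢ‖² is the weighted centroid p* = (Σwᵢpᵢ)/(Σwᵢ).
Σwᵢ = 520.
Σwᵢxᵢ = 80·13 + 100·2 + 60·6 + 80·5 + 200·20 = 6000.
Σwᵢyᵢ = 80·18 + 100·8 + 60·18 + 80·6 + 200·16 = 7000.
x* = 6000/520 = 11.54, y* = 7000/520 = 13.46.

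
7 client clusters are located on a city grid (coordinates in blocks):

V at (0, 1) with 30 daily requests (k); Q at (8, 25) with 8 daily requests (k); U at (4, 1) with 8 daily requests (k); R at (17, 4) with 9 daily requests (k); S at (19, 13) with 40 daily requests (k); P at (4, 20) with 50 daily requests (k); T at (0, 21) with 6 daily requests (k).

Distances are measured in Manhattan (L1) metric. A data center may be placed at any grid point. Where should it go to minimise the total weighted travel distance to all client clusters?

(4, 13)

Manhattan distance separates: Σwᵢ(|x−xᵢ|+|y−yᵢ|) = Σwᵢ|x−xᵢ| + Σwᵢ|y−yᵢ|, so x and y are optimised independently as 1-D weighted medians.
Total weight W = 151; half = 75.5.
x-coordinate, sorted with cumulative weight:
  x=0 (V, w=30) cum 30
  x=0 (T, w=6) cum 36
  x=4 (U, w=8) cum 44
  x=4 (P, w=50) cum 94  ← median
  x=8 (Q, w=8) cum 102
  x=17 (R, w=9) cum 111
  x=19 (S, w=40) cum 151
⇒ x* = 4
y-coordinate, sorted with cumulative weight:
  y=1 (V, w=30) cum 30
  y=1 (U, w=8) cum 38
  y=4 (R, w=9) cum 47
  y=13 (S, w=40) cum 87  ← median
  y=20 (P, w=50) cum 137
  y=21 (T, w=6) cum 143
  y=25 (Q, w=8) cum 151
⇒ y* = 13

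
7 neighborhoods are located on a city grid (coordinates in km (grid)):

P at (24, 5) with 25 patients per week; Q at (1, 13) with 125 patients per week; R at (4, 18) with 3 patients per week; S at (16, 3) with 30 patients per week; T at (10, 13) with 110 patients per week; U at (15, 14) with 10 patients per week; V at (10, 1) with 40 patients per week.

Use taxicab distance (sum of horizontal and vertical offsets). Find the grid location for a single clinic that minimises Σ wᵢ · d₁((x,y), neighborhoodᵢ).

Manhattan distance separates: Σwᵢ(|x−xᵢ|+|y−yᵢ|) = Σwᵢ|x−xᵢ| + Σwᵢ|y−yᵢ|, so x and y are optimised independently as 1-D weighted medians.
Total weight W = 343; half = 171.5.
x-coordinate, sorted with cumulative weight:
  x=1 (Q, w=125) cum 125
  x=4 (R, w=3) cum 128
  x=10 (T, w=110) cum 238  ← median
  x=10 (V, w=40) cum 278
  x=15 (U, w=10) cum 288
  x=16 (S, w=30) cum 318
  x=24 (P, w=25) cum 343
⇒ x* = 10
y-coordinate, sorted with cumulative weight:
  y=1 (V, w=40) cum 40
  y=3 (S, w=30) cum 70
  y=5 (P, w=25) cum 95
  y=13 (Q, w=125) cum 220  ← median
  y=13 (T, w=110) cum 330
  y=14 (U, w=10) cum 340
  y=18 (R, w=3) cum 343
⇒ y* = 13

(10, 13)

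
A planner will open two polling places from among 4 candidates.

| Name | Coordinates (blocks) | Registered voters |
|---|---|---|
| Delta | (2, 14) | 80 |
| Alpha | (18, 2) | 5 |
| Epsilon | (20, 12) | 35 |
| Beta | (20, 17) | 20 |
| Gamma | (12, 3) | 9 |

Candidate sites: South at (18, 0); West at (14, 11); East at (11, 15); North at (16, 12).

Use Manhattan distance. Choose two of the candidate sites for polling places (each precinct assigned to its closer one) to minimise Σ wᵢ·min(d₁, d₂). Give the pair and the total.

Evaluate every pair (each demand assigned to the nearer of the two):
  {East, North}: total = 1297
  {West, East}: total = 1420
  {South, East}: total = 1531
  {West, North}: total = 1670
  {South, North}: total = 1691
  {South, West}: total = 1776
Best pair: {East, North} with total 1297.

{East, North}, total 1297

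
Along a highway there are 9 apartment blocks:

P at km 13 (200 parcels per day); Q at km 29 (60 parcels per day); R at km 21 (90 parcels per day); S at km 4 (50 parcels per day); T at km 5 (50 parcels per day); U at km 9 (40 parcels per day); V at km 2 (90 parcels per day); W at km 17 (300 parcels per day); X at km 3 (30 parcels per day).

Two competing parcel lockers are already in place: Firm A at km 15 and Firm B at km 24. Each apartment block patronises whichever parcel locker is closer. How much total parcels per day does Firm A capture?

760

The indifferent point is the midpoint (15+24)/2 = 19.5; apartment blocks left of it (closer to Firm A at 15) go to Firm A, those right go to Firm B.
  V at 2 (w=90) → Firm A
  X at 3 (w=30) → Firm A
  S at 4 (w=50) → Firm A
  T at 5 (w=50) → Firm A
  U at 9 (w=40) → Firm A
  P at 13 (w=200) → Firm A
  W at 17 (w=300) → Firm A
  R at 21 (w=90) → Firm B
  Q at 29 (w=60) → Firm B
Firm A captures 760; Firm B captures 150.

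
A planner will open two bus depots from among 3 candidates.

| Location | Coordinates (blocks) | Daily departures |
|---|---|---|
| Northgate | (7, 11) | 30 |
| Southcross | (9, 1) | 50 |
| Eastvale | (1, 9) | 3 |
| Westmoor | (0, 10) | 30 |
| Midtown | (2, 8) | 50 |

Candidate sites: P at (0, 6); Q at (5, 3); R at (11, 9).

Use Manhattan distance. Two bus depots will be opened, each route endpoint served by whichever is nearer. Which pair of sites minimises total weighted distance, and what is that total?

Evaluate every pair (each demand assigned to the nearer of the two):
  {P, Q}: total = 932
  {P, R}: total = 1012
  {Q, R}: total = 1270
Best pair: {P, Q} with total 932.

{P, Q}, total 932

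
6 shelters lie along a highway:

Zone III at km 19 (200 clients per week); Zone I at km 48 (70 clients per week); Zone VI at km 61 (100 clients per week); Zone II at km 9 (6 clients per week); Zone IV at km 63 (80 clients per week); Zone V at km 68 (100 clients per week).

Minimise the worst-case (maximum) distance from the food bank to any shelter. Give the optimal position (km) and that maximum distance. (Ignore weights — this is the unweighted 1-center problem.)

The 1-center on a line is the midpoint of the two extreme points: leftmost at 9, rightmost at 68.
Optimal location = (9 + 68)/2 = 38.5; maximum distance = (68 − 9)/2 = 29.5.

location 38.5, max distance 29.5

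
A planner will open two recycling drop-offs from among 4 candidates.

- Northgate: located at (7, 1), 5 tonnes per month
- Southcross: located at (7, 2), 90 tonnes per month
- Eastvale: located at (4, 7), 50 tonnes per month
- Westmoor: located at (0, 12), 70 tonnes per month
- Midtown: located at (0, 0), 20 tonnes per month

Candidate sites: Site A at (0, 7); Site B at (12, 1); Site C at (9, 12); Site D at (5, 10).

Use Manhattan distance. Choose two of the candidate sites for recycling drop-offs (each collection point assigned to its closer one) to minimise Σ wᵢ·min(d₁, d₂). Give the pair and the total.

{Site A, Site B}, total 1255

Evaluate every pair (each demand assigned to the nearer of the two):
  {Site A, Site B}: total = 1255
  {Site B, Site D}: total = 1515
  {Site A, Site D}: total = 1645
  {Site A, Site C}: total = 1835
  {Site C, Site D}: total = 1945
  {Site B, Site C}: total = 1955
Best pair: {Site A, Site B} with total 1255.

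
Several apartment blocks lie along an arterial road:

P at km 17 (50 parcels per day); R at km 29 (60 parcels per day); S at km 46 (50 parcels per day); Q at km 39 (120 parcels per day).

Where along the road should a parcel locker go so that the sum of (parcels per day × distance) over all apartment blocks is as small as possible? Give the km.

For a sum of weighted absolute distances on a line, the optimum is the weighted median (not the mean). Total weight W = 280; half-weight = 140.
Sort by position and accumulate weight:
  km 17 (P, w=50) → cum 50
  km 29 (R, w=60) → cum 110
  km 39 (Q, w=120) → cum 230  ≥ 140 → median here
  km 46 (S, w=50) → cum 280
Optimal location: km 39.

x = 39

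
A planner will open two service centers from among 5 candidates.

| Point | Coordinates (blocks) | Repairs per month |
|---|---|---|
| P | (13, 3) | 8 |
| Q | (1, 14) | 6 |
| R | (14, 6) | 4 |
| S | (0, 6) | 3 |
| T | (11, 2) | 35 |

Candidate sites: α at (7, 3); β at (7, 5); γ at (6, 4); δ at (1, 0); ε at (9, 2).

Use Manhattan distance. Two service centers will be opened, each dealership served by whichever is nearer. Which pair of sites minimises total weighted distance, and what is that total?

Evaluate every pair (each demand assigned to the nearer of the two):
  {δ, ε}: total = 251
  {β, ε}: total = 256
  {γ, ε}: total = 260
  {α, ε}: total = 278
  {α, δ}: total = 368
  {α, β}: total = 369
  {α, γ}: total = 377
  {β, δ}: total = 446
  {γ, δ}: total = 454
  {β, γ}: total = 455
Best pair: {δ, ε} with total 251.

{δ, ε}, total 251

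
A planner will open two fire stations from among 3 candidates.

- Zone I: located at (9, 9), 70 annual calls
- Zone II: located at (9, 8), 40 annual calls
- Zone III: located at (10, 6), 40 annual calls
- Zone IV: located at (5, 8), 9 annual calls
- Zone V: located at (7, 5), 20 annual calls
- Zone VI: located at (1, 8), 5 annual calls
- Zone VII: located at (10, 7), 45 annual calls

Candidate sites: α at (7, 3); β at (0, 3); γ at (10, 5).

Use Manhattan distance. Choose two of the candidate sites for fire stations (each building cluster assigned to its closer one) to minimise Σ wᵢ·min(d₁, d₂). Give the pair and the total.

{α, γ}, total 798

Evaluate every pair (each demand assigned to the nearer of the two):
  {α, γ}: total = 798
  {β, γ}: total = 802
  {α, β}: total = 1528
Best pair: {α, γ} with total 798.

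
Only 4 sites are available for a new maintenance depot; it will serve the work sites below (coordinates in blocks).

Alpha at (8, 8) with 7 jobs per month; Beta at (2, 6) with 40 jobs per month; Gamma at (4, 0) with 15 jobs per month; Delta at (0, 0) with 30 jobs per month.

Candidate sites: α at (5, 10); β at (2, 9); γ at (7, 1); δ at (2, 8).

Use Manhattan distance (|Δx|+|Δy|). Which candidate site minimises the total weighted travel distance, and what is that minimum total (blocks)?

δ, total 572 blocks

Total weighted distance at each candidate:
  α (5, 10): total = 930
  β (2, 9): total = 664
  γ (7, 1): total = 756
  δ (2, 8): total = 572
Minimum is at δ with total 572 blocks.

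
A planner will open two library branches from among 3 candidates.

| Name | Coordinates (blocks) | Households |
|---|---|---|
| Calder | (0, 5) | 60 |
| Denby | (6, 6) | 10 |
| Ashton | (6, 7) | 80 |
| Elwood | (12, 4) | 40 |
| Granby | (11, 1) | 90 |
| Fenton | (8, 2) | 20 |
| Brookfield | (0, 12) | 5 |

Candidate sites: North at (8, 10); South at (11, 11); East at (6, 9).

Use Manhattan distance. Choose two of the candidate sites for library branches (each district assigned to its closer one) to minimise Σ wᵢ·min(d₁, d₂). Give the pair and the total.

Evaluate every pair (each demand assigned to the nearer of the two):
  {South, East}: total = 2235
  {North, East}: total = 2475
  {North, South}: total = 2670
Best pair: {South, East} with total 2235.

{South, East}, total 2235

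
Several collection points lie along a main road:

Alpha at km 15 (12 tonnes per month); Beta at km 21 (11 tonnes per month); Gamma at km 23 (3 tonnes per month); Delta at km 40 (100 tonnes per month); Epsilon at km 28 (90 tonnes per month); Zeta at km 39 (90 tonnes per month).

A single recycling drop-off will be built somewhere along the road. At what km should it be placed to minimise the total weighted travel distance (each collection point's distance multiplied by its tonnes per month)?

x = 39

For a sum of weighted absolute distances on a line, the optimum is the weighted median (not the mean). Total weight W = 306; half-weight = 153.
Sort by position and accumulate weight:
  km 15 (Alpha, w=12) → cum 12
  km 21 (Beta, w=11) → cum 23
  km 23 (Gamma, w=3) → cum 26
  km 28 (Epsilon, w=90) → cum 116
  km 39 (Zeta, w=90) → cum 206  ≥ 153 → median here
  km 40 (Delta, w=100) → cum 306
Optimal location: km 39.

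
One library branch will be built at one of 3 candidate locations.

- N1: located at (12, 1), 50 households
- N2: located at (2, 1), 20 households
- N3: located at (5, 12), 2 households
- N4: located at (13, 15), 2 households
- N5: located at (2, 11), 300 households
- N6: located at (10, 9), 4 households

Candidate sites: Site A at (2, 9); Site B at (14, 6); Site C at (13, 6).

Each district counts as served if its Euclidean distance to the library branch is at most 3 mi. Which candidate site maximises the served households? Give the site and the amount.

Coverage radius r = 3 mi; a point is covered iff (Δx)²+(Δy)² ≤ 3² = 9.
  Site A (2, 9): covers {N5} → 300
  Site B (14, 6): covers {none} → 0
  Site C (13, 6): covers {none} → 0
Maximum coverage at Site A: 300 households.

Site A, covering 300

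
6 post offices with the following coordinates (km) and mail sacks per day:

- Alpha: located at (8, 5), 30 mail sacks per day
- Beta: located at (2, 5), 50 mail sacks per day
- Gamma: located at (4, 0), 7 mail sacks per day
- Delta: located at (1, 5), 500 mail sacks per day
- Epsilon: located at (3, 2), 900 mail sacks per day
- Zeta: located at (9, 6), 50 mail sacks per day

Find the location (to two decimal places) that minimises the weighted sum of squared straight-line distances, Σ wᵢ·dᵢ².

(2.61, 3.25)

The minimiser of Σwᵢ‖p−pᵢ‖² is the weighted centroid p* = (Σwᵢpᵢ)/(Σwᵢ).
Σwᵢ = 1537.
Σwᵢxᵢ = 30·8 + 50·2 + 7·4 + 500·1 + 900·3 + 50·9 = 4018.
Σwᵢyᵢ = 30·5 + 50·5 + 7·0 + 500·5 + 900·2 + 50·6 = 5000.
x* = 4018/1537 = 2.61, y* = 5000/1537 = 3.25.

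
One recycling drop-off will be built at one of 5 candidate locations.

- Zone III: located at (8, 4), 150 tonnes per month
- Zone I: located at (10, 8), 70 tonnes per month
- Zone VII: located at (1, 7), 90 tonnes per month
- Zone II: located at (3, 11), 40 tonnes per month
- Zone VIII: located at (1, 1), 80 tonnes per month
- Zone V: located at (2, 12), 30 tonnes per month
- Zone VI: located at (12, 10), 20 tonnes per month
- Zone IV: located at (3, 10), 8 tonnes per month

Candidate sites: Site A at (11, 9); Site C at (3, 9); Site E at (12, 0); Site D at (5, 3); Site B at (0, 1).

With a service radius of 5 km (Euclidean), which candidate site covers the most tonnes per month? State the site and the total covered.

Coverage radius r = 5 km; a point is covered iff (Δx)²+(Δy)² ≤ 5² = 25.
  Site A (11, 9): covers {Zone I, Zone VI} → 90
  Site C (3, 9): covers {Zone VII, Zone II, Zone V, Zone IV} → 168
  Site E (12, 0): covers {none} → 0
  Site D (5, 3): covers {Zone III, Zone VIII} → 230
  Site B (0, 1): covers {Zone VIII} → 80
Maximum coverage at Site D: 230 tonnes per month.

Site D, covering 230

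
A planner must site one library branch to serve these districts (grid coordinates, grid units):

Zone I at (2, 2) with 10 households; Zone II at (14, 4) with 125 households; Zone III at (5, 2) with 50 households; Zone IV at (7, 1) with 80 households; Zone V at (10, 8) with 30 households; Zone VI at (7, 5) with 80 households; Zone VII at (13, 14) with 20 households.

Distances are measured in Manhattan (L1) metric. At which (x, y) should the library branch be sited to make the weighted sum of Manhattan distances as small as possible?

(7, 4)

Manhattan distance separates: Σwᵢ(|x−xᵢ|+|y−yᵢ|) = Σwᵢ|x−xᵢ| + Σwᵢ|y−yᵢ|, so x and y are optimised independently as 1-D weighted medians.
Total weight W = 395; half = 197.5.
x-coordinate, sorted with cumulative weight:
  x=2 (Zone I, w=10) cum 10
  x=5 (Zone III, w=50) cum 60
  x=7 (Zone IV, w=80) cum 140
  x=7 (Zone VI, w=80) cum 220  ← median
  x=10 (Zone V, w=30) cum 250
  x=13 (Zone VII, w=20) cum 270
  x=14 (Zone II, w=125) cum 395
⇒ x* = 7
y-coordinate, sorted with cumulative weight:
  y=1 (Zone IV, w=80) cum 80
  y=2 (Zone I, w=10) cum 90
  y=2 (Zone III, w=50) cum 140
  y=4 (Zone II, w=125) cum 265  ← median
  y=5 (Zone VI, w=80) cum 345
  y=8 (Zone V, w=30) cum 375
  y=14 (Zone VII, w=20) cum 395
⇒ y* = 4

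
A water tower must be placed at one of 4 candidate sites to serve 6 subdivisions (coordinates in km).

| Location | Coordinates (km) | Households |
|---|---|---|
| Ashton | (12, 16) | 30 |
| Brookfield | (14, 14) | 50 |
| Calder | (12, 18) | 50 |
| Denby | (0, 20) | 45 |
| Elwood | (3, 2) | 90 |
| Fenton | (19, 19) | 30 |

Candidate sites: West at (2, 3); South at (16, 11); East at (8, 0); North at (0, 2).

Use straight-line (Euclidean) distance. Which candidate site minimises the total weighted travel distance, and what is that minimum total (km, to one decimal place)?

South, total 3280.9 km

Total weighted distance at each candidate:
  West (2, 3): total = 3805.3
  South (16, 11): total = 3280.9
  East (8, 0): total = 4290.9
  North (0, 2): total = 4320.0
Minimum is at South with total 3280.9 km.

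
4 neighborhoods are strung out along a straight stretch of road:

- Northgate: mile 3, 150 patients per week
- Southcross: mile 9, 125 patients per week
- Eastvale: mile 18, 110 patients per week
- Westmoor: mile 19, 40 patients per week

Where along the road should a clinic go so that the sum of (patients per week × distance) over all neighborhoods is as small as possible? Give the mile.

For a sum of weighted absolute distances on a line, the optimum is the weighted median (not the mean). Total weight W = 425; half-weight = 212.5.
Sort by position and accumulate weight:
  mile 3 (Northgate, w=150) → cum 150
  mile 9 (Southcross, w=125) → cum 275  ≥ 212.5 → median here
  mile 18 (Eastvale, w=110) → cum 385
  mile 19 (Westmoor, w=40) → cum 425
Optimal location: mile 9.

x = 9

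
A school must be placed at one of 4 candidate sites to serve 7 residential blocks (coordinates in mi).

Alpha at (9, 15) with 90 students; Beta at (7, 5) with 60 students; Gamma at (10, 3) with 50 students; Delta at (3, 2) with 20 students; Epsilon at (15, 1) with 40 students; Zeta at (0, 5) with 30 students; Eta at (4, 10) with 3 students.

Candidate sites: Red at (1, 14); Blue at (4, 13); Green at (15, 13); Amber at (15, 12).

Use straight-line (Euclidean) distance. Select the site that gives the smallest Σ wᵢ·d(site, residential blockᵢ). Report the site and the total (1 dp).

Blue, total 2729.8 mi

Total weighted distance at each candidate:
  Red (1, 14): total = 3379.4
  Blue (4, 13): total = 2729.8
  Green (15, 13): total = 3156.8
  Amber (15, 12): total = 3038.9
Minimum is at Blue with total 2729.8 mi.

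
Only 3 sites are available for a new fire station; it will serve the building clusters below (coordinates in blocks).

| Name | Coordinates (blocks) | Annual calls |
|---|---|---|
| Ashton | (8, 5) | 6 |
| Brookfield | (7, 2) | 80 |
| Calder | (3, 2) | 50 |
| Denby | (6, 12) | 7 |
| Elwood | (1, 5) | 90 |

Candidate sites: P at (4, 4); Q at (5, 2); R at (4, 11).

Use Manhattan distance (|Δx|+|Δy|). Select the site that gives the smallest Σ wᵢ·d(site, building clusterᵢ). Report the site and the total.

Q, total 1003 blocks

Total weighted distance at each candidate:
  P (4, 4): total = 1010
  Q (5, 2): total = 1003
  R (4, 11): total = 2351
Minimum is at Q with total 1003 blocks.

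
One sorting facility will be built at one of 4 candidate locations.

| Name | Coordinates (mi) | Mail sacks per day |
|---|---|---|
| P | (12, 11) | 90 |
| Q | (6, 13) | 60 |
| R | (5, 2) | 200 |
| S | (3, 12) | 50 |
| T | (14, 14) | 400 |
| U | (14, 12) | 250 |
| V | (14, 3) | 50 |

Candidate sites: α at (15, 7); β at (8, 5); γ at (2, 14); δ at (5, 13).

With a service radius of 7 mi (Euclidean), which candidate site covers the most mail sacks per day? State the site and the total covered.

Coverage radius r = 7 mi; a point is covered iff (Δx)²+(Δy)² ≤ 7² = 49.
  α (15, 7): covers {P, U, V} → 390
  β (8, 5): covers {R, V} → 250
  γ (2, 14): covers {Q, S} → 110
  δ (5, 13): covers {Q, S} → 110
Maximum coverage at α: 390 mail sacks per day.

α, covering 390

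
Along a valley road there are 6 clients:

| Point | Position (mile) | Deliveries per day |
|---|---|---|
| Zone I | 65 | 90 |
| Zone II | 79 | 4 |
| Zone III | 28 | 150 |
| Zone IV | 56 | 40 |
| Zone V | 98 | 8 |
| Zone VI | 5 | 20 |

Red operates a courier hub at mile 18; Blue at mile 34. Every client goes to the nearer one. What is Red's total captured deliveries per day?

20

The indifferent point is the midpoint (18+34)/2 = 26; clients left of it (closer to Red at 18) go to Red, those right go to Blue.
  Zone VI at 5 (w=20) → Red
  Zone III at 28 (w=150) → Blue
  Zone IV at 56 (w=40) → Blue
  Zone I at 65 (w=90) → Blue
  Zone II at 79 (w=4) → Blue
  Zone V at 98 (w=8) → Blue
Red captures 20; Blue captures 292.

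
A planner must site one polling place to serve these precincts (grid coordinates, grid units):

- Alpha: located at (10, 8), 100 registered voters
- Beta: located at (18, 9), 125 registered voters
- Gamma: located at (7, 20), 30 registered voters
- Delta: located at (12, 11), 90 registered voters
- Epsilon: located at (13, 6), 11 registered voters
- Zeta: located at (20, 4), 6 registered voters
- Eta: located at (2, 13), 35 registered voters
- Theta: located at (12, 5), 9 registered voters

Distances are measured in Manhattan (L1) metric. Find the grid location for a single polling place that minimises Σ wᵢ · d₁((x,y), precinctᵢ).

Manhattan distance separates: Σwᵢ(|x−xᵢ|+|y−yᵢ|) = Σwᵢ|x−xᵢ| + Σwᵢ|y−yᵢ|, so x and y are optimised independently as 1-D weighted medians.
Total weight W = 406; half = 203.
x-coordinate, sorted with cumulative weight:
  x=2 (Eta, w=35) cum 35
  x=7 (Gamma, w=30) cum 65
  x=10 (Alpha, w=100) cum 165
  x=12 (Delta, w=90) cum 255  ← median
  x=12 (Theta, w=9) cum 264
  x=13 (Epsilon, w=11) cum 275
  x=18 (Beta, w=125) cum 400
  x=20 (Zeta, w=6) cum 406
⇒ x* = 12
y-coordinate, sorted with cumulative weight:
  y=4 (Zeta, w=6) cum 6
  y=5 (Theta, w=9) cum 15
  y=6 (Epsilon, w=11) cum 26
  y=8 (Alpha, w=100) cum 126
  y=9 (Beta, w=125) cum 251  ← median
  y=11 (Delta, w=90) cum 341
  y=13 (Eta, w=35) cum 376
  y=20 (Gamma, w=30) cum 406
⇒ y* = 9

(12, 9)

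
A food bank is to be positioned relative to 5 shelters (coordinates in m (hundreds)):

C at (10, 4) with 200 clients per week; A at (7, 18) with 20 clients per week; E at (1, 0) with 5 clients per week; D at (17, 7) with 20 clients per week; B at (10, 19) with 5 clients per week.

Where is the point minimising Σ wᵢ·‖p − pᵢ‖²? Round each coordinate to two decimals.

(10.14, 5.58)

The minimiser of Σwᵢ‖p−pᵢ‖² is the weighted centroid p* = (Σwᵢpᵢ)/(Σwᵢ).
Σwᵢ = 250.
Σwᵢxᵢ = 200·10 + 20·7 + 5·1 + 20·17 + 5·10 = 2535.
Σwᵢyᵢ = 200·4 + 20·18 + 5·0 + 20·7 + 5·19 = 1395.
x* = 2535/250 = 10.14, y* = 1395/250 = 5.58.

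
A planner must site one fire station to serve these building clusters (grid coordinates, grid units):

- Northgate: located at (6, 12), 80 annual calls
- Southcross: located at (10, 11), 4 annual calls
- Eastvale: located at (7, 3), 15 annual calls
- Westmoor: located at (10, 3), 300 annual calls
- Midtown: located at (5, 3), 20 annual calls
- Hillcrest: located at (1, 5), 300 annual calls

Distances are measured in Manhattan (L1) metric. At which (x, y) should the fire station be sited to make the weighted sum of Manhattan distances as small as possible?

(6, 5)

Manhattan distance separates: Σwᵢ(|x−xᵢ|+|y−yᵢ|) = Σwᵢ|x−xᵢ| + Σwᵢ|y−yᵢ|, so x and y are optimised independently as 1-D weighted medians.
Total weight W = 719; half = 359.5.
x-coordinate, sorted with cumulative weight:
  x=1 (Hillcrest, w=300) cum 300
  x=5 (Midtown, w=20) cum 320
  x=6 (Northgate, w=80) cum 400  ← median
  x=7 (Eastvale, w=15) cum 415
  x=10 (Southcross, w=4) cum 419
  x=10 (Westmoor, w=300) cum 719
⇒ x* = 6
y-coordinate, sorted with cumulative weight:
  y=3 (Eastvale, w=15) cum 15
  y=3 (Westmoor, w=300) cum 315
  y=3 (Midtown, w=20) cum 335
  y=5 (Hillcrest, w=300) cum 635  ← median
  y=11 (Southcross, w=4) cum 639
  y=12 (Northgate, w=80) cum 719
⇒ y* = 5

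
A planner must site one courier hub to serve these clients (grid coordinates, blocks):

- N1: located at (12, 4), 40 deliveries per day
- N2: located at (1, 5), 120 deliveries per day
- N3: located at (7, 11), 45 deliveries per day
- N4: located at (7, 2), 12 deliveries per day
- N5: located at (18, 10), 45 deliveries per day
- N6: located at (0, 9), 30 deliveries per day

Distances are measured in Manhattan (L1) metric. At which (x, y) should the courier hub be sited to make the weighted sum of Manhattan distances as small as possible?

(1, 5)

Manhattan distance separates: Σwᵢ(|x−xᵢ|+|y−yᵢ|) = Σwᵢ|x−xᵢ| + Σwᵢ|y−yᵢ|, so x and y are optimised independently as 1-D weighted medians.
Total weight W = 292; half = 146.
x-coordinate, sorted with cumulative weight:
  x=0 (N6, w=30) cum 30
  x=1 (N2, w=120) cum 150  ← median
  x=7 (N3, w=45) cum 195
  x=7 (N4, w=12) cum 207
  x=12 (N1, w=40) cum 247
  x=18 (N5, w=45) cum 292
⇒ x* = 1
y-coordinate, sorted with cumulative weight:
  y=2 (N4, w=12) cum 12
  y=4 (N1, w=40) cum 52
  y=5 (N2, w=120) cum 172  ← median
  y=9 (N6, w=30) cum 202
  y=10 (N5, w=45) cum 247
  y=11 (N3, w=45) cum 292
⇒ y* = 5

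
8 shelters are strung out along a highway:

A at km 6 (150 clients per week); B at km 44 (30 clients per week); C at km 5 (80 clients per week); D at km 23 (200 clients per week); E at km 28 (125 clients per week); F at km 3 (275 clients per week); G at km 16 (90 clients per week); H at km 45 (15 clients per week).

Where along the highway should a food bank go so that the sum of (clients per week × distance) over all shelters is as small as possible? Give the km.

x = 6

For a sum of weighted absolute distances on a line, the optimum is the weighted median (not the mean). Total weight W = 965; half-weight = 482.5.
Sort by position and accumulate weight:
  km 3 (F, w=275) → cum 275
  km 5 (C, w=80) → cum 355
  km 6 (A, w=150) → cum 505  ≥ 482.5 → median here
  km 16 (G, w=90) → cum 595
  km 23 (D, w=200) → cum 795
  km 28 (E, w=125) → cum 920
  km 44 (B, w=30) → cum 950
  km 45 (H, w=15) → cum 965
Optimal location: km 6.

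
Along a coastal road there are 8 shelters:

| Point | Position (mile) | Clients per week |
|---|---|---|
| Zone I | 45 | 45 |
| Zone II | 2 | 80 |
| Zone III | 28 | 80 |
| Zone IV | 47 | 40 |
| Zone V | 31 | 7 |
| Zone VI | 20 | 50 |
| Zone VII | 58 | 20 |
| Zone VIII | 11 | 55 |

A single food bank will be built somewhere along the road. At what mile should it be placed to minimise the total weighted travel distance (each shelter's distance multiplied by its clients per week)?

For a sum of weighted absolute distances on a line, the optimum is the weighted median (not the mean). Total weight W = 377; half-weight = 188.5.
Sort by position and accumulate weight:
  mile 2 (Zone II, w=80) → cum 80
  mile 11 (Zone VIII, w=55) → cum 135
  mile 20 (Zone VI, w=50) → cum 185
  mile 28 (Zone III, w=80) → cum 265  ≥ 188.5 → median here
  mile 31 (Zone V, w=7) → cum 272
  mile 45 (Zone I, w=45) → cum 317
  mile 47 (Zone IV, w=40) → cum 357
  mile 58 (Zone VII, w=20) → cum 377
Optimal location: mile 28.

x = 28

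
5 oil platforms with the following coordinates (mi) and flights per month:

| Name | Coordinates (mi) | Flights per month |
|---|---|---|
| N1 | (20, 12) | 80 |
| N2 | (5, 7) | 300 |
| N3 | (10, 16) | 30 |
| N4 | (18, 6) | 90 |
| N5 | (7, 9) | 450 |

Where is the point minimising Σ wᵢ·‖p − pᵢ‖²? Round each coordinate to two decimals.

(8.60, 8.56)

The minimiser of Σwᵢ‖p−pᵢ‖² is the weighted centroid p* = (Σwᵢpᵢ)/(Σwᵢ).
Σwᵢ = 950.
Σwᵢxᵢ = 80·20 + 300·5 + 30·10 + 90·18 + 450·7 = 8170.
Σwᵢyᵢ = 80·12 + 300·7 + 30·16 + 90·6 + 450·9 = 8130.
x* = 8170/950 = 8.60, y* = 8130/950 = 8.56.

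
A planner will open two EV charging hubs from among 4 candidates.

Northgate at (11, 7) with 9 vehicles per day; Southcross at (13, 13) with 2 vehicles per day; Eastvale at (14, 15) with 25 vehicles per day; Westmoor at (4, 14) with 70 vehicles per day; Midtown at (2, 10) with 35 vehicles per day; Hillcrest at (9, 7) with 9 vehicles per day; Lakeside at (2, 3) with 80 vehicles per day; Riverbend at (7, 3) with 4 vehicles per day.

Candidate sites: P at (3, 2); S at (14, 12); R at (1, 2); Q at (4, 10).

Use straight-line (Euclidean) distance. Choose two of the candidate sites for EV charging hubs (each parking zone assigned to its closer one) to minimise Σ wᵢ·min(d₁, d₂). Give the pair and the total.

Evaluate every pair (each demand assigned to the nearer of the two):
  {P, Q}: total = 899.1
  {R, Q}: total = 907.0
  {S, Q}: total = 1145.7
  {P, S}: total = 1319.6
  {S, R}: total = 1327.5
  {P, R}: total = 1865.4
Best pair: {P, Q} with total 899.1.

{P, Q}, total 899.1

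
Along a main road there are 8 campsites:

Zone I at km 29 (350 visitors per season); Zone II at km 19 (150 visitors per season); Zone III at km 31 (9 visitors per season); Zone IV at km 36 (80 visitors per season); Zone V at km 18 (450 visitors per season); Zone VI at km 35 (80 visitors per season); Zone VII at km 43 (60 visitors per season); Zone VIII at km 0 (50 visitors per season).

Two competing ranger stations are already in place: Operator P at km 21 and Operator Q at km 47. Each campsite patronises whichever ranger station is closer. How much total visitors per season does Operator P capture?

1009

The indifferent point is the midpoint (21+47)/2 = 34; campsites left of it (closer to Operator P at 21) go to Operator P, those right go to Operator Q.
  Zone VIII at 0 (w=50) → Operator P
  Zone V at 18 (w=450) → Operator P
  Zone II at 19 (w=150) → Operator P
  Zone I at 29 (w=350) → Operator P
  Zone III at 31 (w=9) → Operator P
  Zone VI at 35 (w=80) → Operator Q
  Zone IV at 36 (w=80) → Operator Q
  Zone VII at 43 (w=60) → Operator Q
Operator P captures 1009; Operator Q captures 220.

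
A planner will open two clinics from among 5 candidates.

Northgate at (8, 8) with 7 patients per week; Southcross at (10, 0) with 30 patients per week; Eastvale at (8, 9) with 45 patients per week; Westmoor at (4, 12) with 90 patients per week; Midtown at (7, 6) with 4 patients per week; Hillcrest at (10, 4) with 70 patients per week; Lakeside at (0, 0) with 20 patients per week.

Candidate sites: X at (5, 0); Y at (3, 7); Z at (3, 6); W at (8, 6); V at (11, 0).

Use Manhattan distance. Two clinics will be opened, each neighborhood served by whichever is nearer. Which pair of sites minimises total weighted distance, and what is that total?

Evaluate every pair (each demand assigned to the nearer of the two):
  {Y, W}: total = 1413
  {Z, W}: total = 1483
  {Y, V}: total = 1497
  {X, W}: total = 1583
  {W, V}: total = 1583
  {Z, V}: total = 1615
  {X, Y}: total = 1797
  {X, Z}: total = 1935
  {Y, Z}: total = 2113
  {X, V}: total = 2299
Best pair: {Y, W} with total 1413.

{Y, W}, total 1413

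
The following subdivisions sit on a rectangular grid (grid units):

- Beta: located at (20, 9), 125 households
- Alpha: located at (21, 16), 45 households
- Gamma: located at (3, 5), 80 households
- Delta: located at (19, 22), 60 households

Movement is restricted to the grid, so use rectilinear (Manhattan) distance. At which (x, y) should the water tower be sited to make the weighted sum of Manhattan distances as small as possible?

Manhattan distance separates: Σwᵢ(|x−xᵢ|+|y−yᵢ|) = Σwᵢ|x−xᵢ| + Σwᵢ|y−yᵢ|, so x and y are optimised independently as 1-D weighted medians.
Total weight W = 310; half = 155.
x-coordinate, sorted with cumulative weight:
  x=3 (Gamma, w=80) cum 80
  x=19 (Delta, w=60) cum 140
  x=20 (Beta, w=125) cum 265  ← median
  x=21 (Alpha, w=45) cum 310
⇒ x* = 20
y-coordinate, sorted with cumulative weight:
  y=5 (Gamma, w=80) cum 80
  y=9 (Beta, w=125) cum 205  ← median
  y=16 (Alpha, w=45) cum 250
  y=22 (Delta, w=60) cum 310
⇒ y* = 9

(20, 9)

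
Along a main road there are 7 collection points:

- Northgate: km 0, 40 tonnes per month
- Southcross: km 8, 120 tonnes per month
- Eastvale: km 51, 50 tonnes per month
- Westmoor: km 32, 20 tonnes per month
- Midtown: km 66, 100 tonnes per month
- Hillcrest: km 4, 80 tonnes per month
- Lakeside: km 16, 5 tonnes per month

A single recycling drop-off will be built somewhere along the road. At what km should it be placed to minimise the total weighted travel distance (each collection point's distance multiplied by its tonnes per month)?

For a sum of weighted absolute distances on a line, the optimum is the weighted median (not the mean). Total weight W = 415; half-weight = 207.5.
Sort by position and accumulate weight:
  km 0 (Northgate, w=40) → cum 40
  km 4 (Hillcrest, w=80) → cum 120
  km 8 (Southcross, w=120) → cum 240  ≥ 207.5 → median here
  km 16 (Lakeside, w=5) → cum 245
  km 32 (Westmoor, w=20) → cum 265
  km 51 (Eastvale, w=50) → cum 315
  km 66 (Midtown, w=100) → cum 415
Optimal location: km 8.

x = 8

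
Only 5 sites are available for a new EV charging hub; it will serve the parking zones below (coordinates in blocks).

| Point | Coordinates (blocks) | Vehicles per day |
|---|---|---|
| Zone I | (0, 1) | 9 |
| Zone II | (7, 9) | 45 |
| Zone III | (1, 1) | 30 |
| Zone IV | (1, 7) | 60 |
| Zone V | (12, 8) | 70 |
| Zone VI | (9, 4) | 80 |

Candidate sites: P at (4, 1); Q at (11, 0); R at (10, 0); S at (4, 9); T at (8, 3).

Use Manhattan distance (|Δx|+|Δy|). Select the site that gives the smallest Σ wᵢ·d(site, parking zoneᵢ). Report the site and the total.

T, total 2125 blocks

Total weighted distance at each candidate:
  P (4, 1): total = 2851
  Q (11, 0): total = 3153
  R (10, 0): total = 2999
  S (4, 9): total = 2303
  T (8, 3): total = 2125
Minimum is at T with total 2125 blocks.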